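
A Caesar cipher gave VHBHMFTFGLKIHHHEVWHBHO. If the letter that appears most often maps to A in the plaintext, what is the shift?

The most frequent ciphertext letter is H (appears 7 times).
H is position 7; A is position 0.
Shift = 7.

7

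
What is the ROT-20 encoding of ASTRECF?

UMNLYWZ

A(0): 0+20=20 → U
S(18): 18+20=38≡12 → M
T(19): 19+20=39≡13 → N
R(17): 17+20=37≡11 → L
E(4): 4+20=24 → Y
C(2): 2+20=22 → W
F(5): 5+20=25 → Z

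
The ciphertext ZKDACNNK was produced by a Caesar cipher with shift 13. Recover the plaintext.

MXQNPAAX

Z(25): 25−13=12 → M
K(10): 10−13=-3≡23 → X
D(3): 3−13=-10≡16 → Q
A(0): 0−13=-13≡13 → N
C(2): 2−13=-11≡15 → P
N(13): 13−13=0 → A
N(13): 13−13=0 → A
K(10): 10−13=-3≡23 → X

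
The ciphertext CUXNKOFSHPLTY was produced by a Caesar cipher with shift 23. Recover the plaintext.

C(2): 2−23=-21≡5 → F
U(20): 20−23=-3≡23 → X
X(23): 23−23=0 → A
N(13): 13−23=-10≡16 → Q
K(10): 10−23=-13≡13 → N
O(14): 14−23=-9≡17 → R
F(5): 5−23=-18≡8 → I
S(18): 18−23=-5≡21 → V
H(7): 7−23=-16≡10 → K
P(15): 15−23=-8≡18 → S
L(11): 11−23=-12≡14 → O
T(19): 19−23=-4≡22 → W
Y(24): 24−23=1 → B

FXAQNRIVKSOWB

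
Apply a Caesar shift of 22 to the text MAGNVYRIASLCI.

IWCJRUNEWOHYE

M(12): 12+22=34≡8 → I
A(0): 0+22=22 → W
G(6): 6+22=28≡2 → C
N(13): 13+22=35≡9 → J
V(21): 21+22=43≡17 → R
Y(24): 24+22=46≡20 → U
R(17): 17+22=39≡13 → N
I(8): 8+22=30≡4 → E
A(0): 0+22=22 → W
S(18): 18+22=40≡14 → O
L(11): 11+22=33≡7 → H
C(2): 2+22=24 → Y
I(8): 8+22=30≡4 → E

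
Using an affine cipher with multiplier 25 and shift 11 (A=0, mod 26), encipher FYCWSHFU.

F(5): 25·5+11=136≡6 → G
Y(24): 25·24+11=611≡13 → N
C(2): 25·2+11=61≡9 → J
W(22): 25·22+11=561≡15 → P
S(18): 25·18+11=461≡19 → T
H(7): 25·7+11=186≡4 → E
F(5): 25·5+11=136≡6 → G
U(20): 25·20+11=511≡17 → R

GNJPTEGR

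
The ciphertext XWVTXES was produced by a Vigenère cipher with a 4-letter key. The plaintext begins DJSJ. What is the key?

Subtract each crib letter from the matching ciphertext letter (mod 26):
X(23)−D(3)=20 → U
W(22)−J(9)=13 → N
V(21)−S(18)=3 → D
T(19)−J(9)=10 → K

UNDK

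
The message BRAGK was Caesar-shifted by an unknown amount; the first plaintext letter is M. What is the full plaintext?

MCLRV

From the crib: B(1)−M(12)=-11≡15, so the shift is 15.
Subtract 15 from each ciphertext letter:
B(1): 1−15=-14≡12 → M
R(17): 17−15=2 → C
A(0): 0−15=-15≡11 → L
G(6): 6−15=-9≡17 → R
K(10): 10−15=-5≡21 → V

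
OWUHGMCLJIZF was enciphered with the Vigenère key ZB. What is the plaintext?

Repeat the key across the ciphertext: ZBZBZBZBZBZB
O(14)−Z(25): -11≡15 → P
W(22)−B(1): 21 → V
U(20)−Z(25): -5≡21 → V
H(7)−B(1): 6 → G
G(6)−Z(25): -19≡7 → H
M(12)−B(1): 11 → L
C(2)−Z(25): -23≡3 → D
L(11)−B(1): 10 → K
J(9)−Z(25): -16≡10 → K
I(8)−B(1): 7 → H
Z(25)−Z(25): 0 → A
F(5)−B(1): 4 → E

PVVGHLDKKHAE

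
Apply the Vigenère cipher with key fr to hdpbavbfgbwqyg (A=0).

muusfmgwlsbhdx

Repeat the key across the message: frfrfrfrfrfrfr
h(7)+f(5): 12 → m
d(3)+r(17): 20 → u
p(15)+f(5): 20 → u
b(1)+r(17): 18 → s
a(0)+f(5): 5 → f
v(21)+r(17): 38≡12 → m
b(1)+f(5): 6 → g
f(5)+r(17): 22 → w
g(6)+f(5): 11 → l
b(1)+r(17): 18 → s
w(22)+f(5): 27≡1 → b
q(16)+r(17): 33≡7 → h
y(24)+f(5): 29≡3 → d
g(6)+r(17): 23 → x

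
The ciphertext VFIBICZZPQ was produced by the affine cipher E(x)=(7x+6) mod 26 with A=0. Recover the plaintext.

The inverse of 7 mod 26 is 15, since 7·15=105≡1. Apply D(y)=15·(y−6) mod 26:
V(21): 15·(21−6)=225≡17 → R
F(5): 15·(5−6)=-15≡11 → L
I(8): 15·(8−6)=30≡4 → E
B(1): 15·(1−6)=-75≡3 → D
I(8): 15·(8−6)=30≡4 → E
C(2): 15·(2−6)=-60≡18 → S
Z(25): 15·(25−6)=285≡25 → Z
Z(25): 15·(25−6)=285≡25 → Z
P(15): 15·(15−6)=135≡5 → F
Q(16): 15·(16−6)=150≡20 → U

RLEDESZZFU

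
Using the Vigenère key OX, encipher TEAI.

HBOF

Repeat the key across the message: OXOX
T(19)+O(14): 33≡7 → H
E(4)+X(23): 27≡1 → B
A(0)+O(14): 14 → O
I(8)+X(23): 31≡5 → F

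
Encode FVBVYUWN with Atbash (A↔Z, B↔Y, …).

F(5) → U(20)
V(21) → E(4)
B(1) → Y(24)
V(21) → E(4)
Y(24) → B(1)
U(20) → F(5)
W(22) → D(3)
N(13) → M(12)

UEYEBFDM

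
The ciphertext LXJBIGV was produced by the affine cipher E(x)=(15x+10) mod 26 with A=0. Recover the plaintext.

The inverse of 15 mod 26 is 7, since 15·7=105≡1. Apply D(y)=7·(y−10) mod 26:
L(11): 7·(11−10)=7 → H
X(23): 7·(23−10)=91≡13 → N
J(9): 7·(9−10)=-7≡19 → T
B(1): 7·(1−10)=-63≡15 → P
I(8): 7·(8−10)=-14≡12 → M
G(6): 7·(6−10)=-28≡24 → Y
V(21): 7·(21−10)=77≡25 → Z

HNTPMYZ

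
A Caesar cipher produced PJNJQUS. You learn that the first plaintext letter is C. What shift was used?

From the crib: P(15)−C(2)=13, so the shift is 13.

13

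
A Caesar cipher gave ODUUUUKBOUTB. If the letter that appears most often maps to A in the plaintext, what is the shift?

20

The most frequent ciphertext letter is U (appears 5 times).
U is position 20; A is position 0.
Shift = 20.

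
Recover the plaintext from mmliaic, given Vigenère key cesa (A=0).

kitiyek

Repeat the key across the ciphertext: cesaces
m(12)−c(2): 10 → k
m(12)−e(4): 8 → i
l(11)−s(18): -7≡19 → t
i(8)−a(0): 8 → i
a(0)−c(2): -2≡24 → y
i(8)−e(4): 4 → e
c(2)−s(18): -16≡10 → k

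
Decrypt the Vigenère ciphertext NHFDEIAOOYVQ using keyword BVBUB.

MMEJDHFNUXUV

Repeat the key across the ciphertext: BVBUBBVBUBBV
N(13)−B(1): 12 → M
H(7)−V(21): -14≡12 → M
F(5)−B(1): 4 → E
D(3)−U(20): -17≡9 → J
E(4)−B(1): 3 → D
I(8)−B(1): 7 → H
A(0)−V(21): -21≡5 → F
O(14)−B(1): 13 → N
O(14)−U(20): -6≡20 → U
Y(24)−B(1): 23 → X
V(21)−B(1): 20 → U
Q(16)−V(21): -5≡21 → V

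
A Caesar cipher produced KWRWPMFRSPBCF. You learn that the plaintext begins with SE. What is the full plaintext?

SEZEXUNZAXJKN

From the crib: K(10)−S(18)=-8≡18, so the shift is 18.
Subtract 18 from each ciphertext letter:
K(10): 10−18=-8≡18 → S
W(22): 22−18=4 → E
R(17): 17−18=-1≡25 → Z
W(22): 22−18=4 → E
P(15): 15−18=-3≡23 → X
M(12): 12−18=-6≡20 → U
F(5): 5−18=-13≡13 → N
R(17): 17−18=-1≡25 → Z
S(18): 18−18=0 → A
P(15): 15−18=-3≡23 → X
B(1): 1−18=-17≡9 → J
C(2): 2−18=-16≡10 → K
F(5): 5−18=-13≡13 → N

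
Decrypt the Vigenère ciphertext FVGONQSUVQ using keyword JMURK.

WJMXDHGAEG

Repeat the key across the ciphertext: JMURKJMURK
F(5)−J(9): -4≡22 → W
V(21)−M(12): 9 → J
G(6)−U(20): -14≡12 → M
O(14)−R(17): -3≡23 → X
N(13)−K(10): 3 → D
Q(16)−J(9): 7 → H
S(18)−M(12): 6 → G
U(20)−U(20): 0 → A
V(21)−R(17): 4 → E
Q(16)−K(10): 6 → G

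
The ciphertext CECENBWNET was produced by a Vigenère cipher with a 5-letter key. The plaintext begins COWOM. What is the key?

AQGQB

Subtract each crib letter from the matching ciphertext letter (mod 26):
C(2)−C(2)=0 → A
E(4)−O(14)=-10≡16 → Q
C(2)−W(22)=-20≡6 → G
E(4)−O(14)=-10≡16 → Q
N(13)−M(12)=1 → B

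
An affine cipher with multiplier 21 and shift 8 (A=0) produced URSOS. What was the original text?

The inverse of 21 mod 26 is 5, since 21·5=105≡1. Apply D(y)=5·(y−8) mod 26:
U(20): 5·(20−8)=60≡8 → I
R(17): 5·(17−8)=45≡19 → T
S(18): 5·(18−8)=50≡24 → Y
O(14): 5·(14−8)=30≡4 → E
S(18): 5·(18−8)=50≡24 → Y

ITYEY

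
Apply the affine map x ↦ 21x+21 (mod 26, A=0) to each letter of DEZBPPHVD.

GBAQYYMUG

D(3): 21·3+21=84≡6 → G
E(4): 21·4+21=105≡1 → B
Z(25): 21·25+21=546≡0 → A
B(1): 21·1+21=42≡16 → Q
P(15): 21·15+21=336≡24 → Y
P(15): 21·15+21=336≡24 → Y
H(7): 21·7+21=168≡12 → M
V(21): 21·21+21=462≡20 → U
D(3): 21·3+21=84≡6 → G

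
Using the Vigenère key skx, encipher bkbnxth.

tuyfhqz

Repeat the key across the message: skxskxs
b(1)+s(18): 19 → t
k(10)+k(10): 20 → u
b(1)+x(23): 24 → y
n(13)+s(18): 31≡5 → f
x(23)+k(10): 33≡7 → h
t(19)+x(23): 42≡16 → q
h(7)+s(18): 25 → z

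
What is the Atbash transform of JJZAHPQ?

J(9) → Q(16)
J(9) → Q(16)
Z(25) → A(0)
A(0) → Z(25)
H(7) → S(18)
P(15) → K(10)
Q(16) → J(9)

QQAZSKJ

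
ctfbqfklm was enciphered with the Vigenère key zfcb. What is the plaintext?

Repeat the key across the ciphertext: zfcbzfcbz
c(2)−z(25): -23≡3 → d
t(19)−f(5): 14 → o
f(5)−c(2): 3 → d
b(1)−b(1): 0 → a
q(16)−z(25): -9≡17 → r
f(5)−f(5): 0 → a
k(10)−c(2): 8 → i
l(11)−b(1): 10 → k
m(12)−z(25): -13≡13 → n

dodaraikn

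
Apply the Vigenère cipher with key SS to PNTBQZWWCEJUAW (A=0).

HFLTIROOUWBMSO

Repeat the key across the message: SSSSSSSSSSSSSS
P(15)+S(18): 33≡7 → H
N(13)+S(18): 31≡5 → F
T(19)+S(18): 37≡11 → L
B(1)+S(18): 19 → T
Q(16)+S(18): 34≡8 → I
Z(25)+S(18): 43≡17 → R
W(22)+S(18): 40≡14 → O
W(22)+S(18): 40≡14 → O
C(2)+S(18): 20 → U
E(4)+S(18): 22 → W
J(9)+S(18): 27≡1 → B
U(20)+S(18): 38≡12 → M
A(0)+S(18): 18 → S
W(22)+S(18): 40≡14 → O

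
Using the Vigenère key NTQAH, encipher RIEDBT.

Repeat the key across the message: NTQAHN
R(17)+N(13): 30≡4 → E
I(8)+T(19): 27≡1 → B
E(4)+Q(16): 20 → U
D(3)+A(0): 3 → D
B(1)+H(7): 8 → I
T(19)+N(13): 32≡6 → G

EBUDIG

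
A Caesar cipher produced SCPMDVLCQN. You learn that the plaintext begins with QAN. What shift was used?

2

From the crib: S(18)−Q(16)=2, so the shift is 2.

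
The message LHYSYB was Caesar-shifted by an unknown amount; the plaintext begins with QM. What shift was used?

21

From the crib: L(11)−Q(16)=-5≡21, so the shift is 21.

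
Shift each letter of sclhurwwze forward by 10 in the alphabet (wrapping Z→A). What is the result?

s(18): 18+10=28≡2 → c
c(2): 2+10=12 → m
l(11): 11+10=21 → v
h(7): 7+10=17 → r
u(20): 20+10=30≡4 → e
r(17): 17+10=27≡1 → b
w(22): 22+10=32≡6 → g
w(22): 22+10=32≡6 → g
z(25): 25+10=35≡9 → j
e(4): 4+10=14 → o

cmvrebggjo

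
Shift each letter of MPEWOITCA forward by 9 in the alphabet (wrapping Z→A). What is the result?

VYNFXRCLJ

M(12): 12+9=21 → V
P(15): 15+9=24 → Y
E(4): 4+9=13 → N
W(22): 22+9=31≡5 → F
O(14): 14+9=23 → X
I(8): 8+9=17 → R
T(19): 19+9=28≡2 → C
C(2): 2+9=11 → L
A(0): 0+9=9 → J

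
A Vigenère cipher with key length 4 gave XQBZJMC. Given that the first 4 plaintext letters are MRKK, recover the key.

LZRP

Subtract each crib letter from the matching ciphertext letter (mod 26):
X(23)−M(12)=11 → L
Q(16)−R(17)=-1≡25 → Z
B(1)−K(10)=-9≡17 → R
Z(25)−K(10)=15 → P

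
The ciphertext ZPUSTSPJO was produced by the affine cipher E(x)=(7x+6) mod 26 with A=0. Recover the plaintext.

ZFCYNYFTQ

The inverse of 7 mod 26 is 15, since 7·15=105≡1. Apply D(y)=15·(y−6) mod 26:
Z(25): 15·(25−6)=285≡25 → Z
P(15): 15·(15−6)=135≡5 → F
U(20): 15·(20−6)=210≡2 → C
S(18): 15·(18−6)=180≡24 → Y
T(19): 15·(19−6)=195≡13 → N
S(18): 15·(18−6)=180≡24 → Y
P(15): 15·(15−6)=135≡5 → F
J(9): 15·(9−6)=45≡19 → T
O(14): 15·(14−6)=120≡16 → Q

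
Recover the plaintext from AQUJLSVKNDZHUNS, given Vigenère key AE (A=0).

Repeat the key across the ciphertext: AEAEAEAEAEAEAEA
A(0)−A(0): 0 → A
Q(16)−E(4): 12 → M
U(20)−A(0): 20 → U
J(9)−E(4): 5 → F
L(11)−A(0): 11 → L
S(18)−E(4): 14 → O
V(21)−A(0): 21 → V
K(10)−E(4): 6 → G
N(13)−A(0): 13 → N
D(3)−E(4): -1≡25 → Z
Z(25)−A(0): 25 → Z
H(7)−E(4): 3 → D
U(20)−A(0): 20 → U
N(13)−E(4): 9 → J
S(18)−A(0): 18 → S

AMUFLOVGNZZDUJS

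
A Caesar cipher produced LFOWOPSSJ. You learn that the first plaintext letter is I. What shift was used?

From the crib: L(11)−I(8)=3, so the shift is 3.

3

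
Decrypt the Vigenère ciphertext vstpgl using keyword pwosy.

Repeat the key across the ciphertext: pwosyp
v(21)−p(15): 6 → g
s(18)−w(22): -4≡22 → w
t(19)−o(14): 5 → f
p(15)−s(18): -3≡23 → x
g(6)−y(24): -18≡8 → i
l(11)−p(15): -4≡22 → w

gwfxiw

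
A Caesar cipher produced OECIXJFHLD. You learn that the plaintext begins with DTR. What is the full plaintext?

From the crib: O(14)−D(3)=11, so the shift is 11.
Subtract 11 from each ciphertext letter:
O(14): 14−11=3 → D
E(4): 4−11=-7≡19 → T
C(2): 2−11=-9≡17 → R
I(8): 8−11=-3≡23 → X
X(23): 23−11=12 → M
J(9): 9−11=-2≡24 → Y
F(5): 5−11=-6≡20 → U
H(7): 7−11=-4≡22 → W
L(11): 11−11=0 → A
D(3): 3−11=-8≡18 → S

DTRXMYUWAS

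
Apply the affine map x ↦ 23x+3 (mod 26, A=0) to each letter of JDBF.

CUAO

J(9): 23·9+3=210≡2 → C
D(3): 23·3+3=72≡20 → U
B(1): 23·1+3=26≡0 → A
F(5): 23·5+3=118≡14 → O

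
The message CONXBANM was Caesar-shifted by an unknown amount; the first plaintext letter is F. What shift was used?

23

From the crib: C(2)−F(5)=-3≡23, so the shift is 23.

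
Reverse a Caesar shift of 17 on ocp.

xly

o(14): 14−17=-3≡23 → x
c(2): 2−17=-15≡11 → l
p(15): 15−17=-2≡24 → y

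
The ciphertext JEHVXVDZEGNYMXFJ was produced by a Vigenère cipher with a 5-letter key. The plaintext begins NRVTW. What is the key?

WNMCB

Subtract each crib letter from the matching ciphertext letter (mod 26):
J(9)−N(13)=-4≡22 → W
E(4)−R(17)=-13≡13 → N
H(7)−V(21)=-14≡12 → M
V(21)−T(19)=2 → C
X(23)−W(22)=1 → B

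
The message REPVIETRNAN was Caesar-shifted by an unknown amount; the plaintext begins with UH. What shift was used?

From the crib: R(17)−U(20)=-3≡23, so the shift is 23.

23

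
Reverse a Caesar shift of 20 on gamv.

mgsb

g(6): 6−20=-14≡12 → m
a(0): 0−20=-20≡6 → g
m(12): 12−20=-8≡18 → s
v(21): 21−20=1 → b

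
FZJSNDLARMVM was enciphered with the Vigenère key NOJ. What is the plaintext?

Repeat the key across the ciphertext: NOJNOJNOJNOJ
F(5)−N(13): -8≡18 → S
Z(25)−O(14): 11 → L
J(9)−J(9): 0 → A
S(18)−N(13): 5 → F
N(13)−O(14): -1≡25 → Z
D(3)−J(9): -6≡20 → U
L(11)−N(13): -2≡24 → Y
A(0)−O(14): -14≡12 → M
R(17)−J(9): 8 → I
M(12)−N(13): -1≡25 → Z
V(21)−O(14): 7 → H
M(12)−J(9): 3 → D

SLAFZUYMIZHD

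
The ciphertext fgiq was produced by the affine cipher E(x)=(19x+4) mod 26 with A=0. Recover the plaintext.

The inverse of 19 mod 26 is 11, since 19·11=209≡1. Apply D(y)=11·(y−4) mod 26:
f(5): 11·(5−4)=11 → l
g(6): 11·(6−4)=22 → w
i(8): 11·(8−4)=44≡18 → s
q(16): 11·(16−4)=132≡2 → c

lwsc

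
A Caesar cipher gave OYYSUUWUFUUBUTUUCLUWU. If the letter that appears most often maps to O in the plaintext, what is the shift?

6

The most frequent ciphertext letter is U (appears 10 times).
U is position 20; O is position 14.
Shift = 6.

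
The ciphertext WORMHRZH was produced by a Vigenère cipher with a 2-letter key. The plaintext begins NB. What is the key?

JN

Subtract each crib letter from the matching ciphertext letter (mod 26):
W(22)−N(13)=9 → J
O(14)−B(1)=13 → N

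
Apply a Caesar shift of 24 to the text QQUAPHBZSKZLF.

OOSYNFZXQIXJD

Q(16): 16+24=40≡14 → O
Q(16): 16+24=40≡14 → O
U(20): 20+24=44≡18 → S
A(0): 0+24=24 → Y
P(15): 15+24=39≡13 → N
H(7): 7+24=31≡5 → F
B(1): 1+24=25 → Z
Z(25): 25+24=49≡23 → X
S(18): 18+24=42≡16 → Q
K(10): 10+24=34≡8 → I
Z(25): 25+24=49≡23 → X
L(11): 11+24=35≡9 → J
F(5): 5+24=29≡3 → D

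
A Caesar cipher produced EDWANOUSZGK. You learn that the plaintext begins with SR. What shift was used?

12

From the crib: E(4)−S(18)=-14≡12, so the shift is 12.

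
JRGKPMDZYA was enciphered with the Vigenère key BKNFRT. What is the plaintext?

IHTFYTCPLV

Repeat the key across the ciphertext: BKNFRTBKNF
J(9)−B(1): 8 → I
R(17)−K(10): 7 → H
G(6)−N(13): -7≡19 → T
K(10)−F(5): 5 → F
P(15)−R(17): -2≡24 → Y
M(12)−T(19): -7≡19 → T
D(3)−B(1): 2 → C
Z(25)−K(10): 15 → P
Y(24)−N(13): 11 → L
A(0)−F(5): -5≡21 → V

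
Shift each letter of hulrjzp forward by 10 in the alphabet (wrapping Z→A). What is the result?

revbtjz

h(7): 7+10=17 → r
u(20): 20+10=30≡4 → e
l(11): 11+10=21 → v
r(17): 17+10=27≡1 → b
j(9): 9+10=19 → t
z(25): 25+10=35≡9 → j
p(15): 15+10=25 → z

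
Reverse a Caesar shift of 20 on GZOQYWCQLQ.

G(6): 6−20=-14≡12 → M
Z(25): 25−20=5 → F
O(14): 14−20=-6≡20 → U
Q(16): 16−20=-4≡22 → W
Y(24): 24−20=4 → E
W(22): 22−20=2 → C
C(2): 2−20=-18≡8 → I
Q(16): 16−20=-4≡22 → W
L(11): 11−20=-9≡17 → R
Q(16): 16−20=-4≡22 → W

MFUWECIWRW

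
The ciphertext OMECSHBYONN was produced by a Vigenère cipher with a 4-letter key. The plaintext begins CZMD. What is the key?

MNSZ

Subtract each crib letter from the matching ciphertext letter (mod 26):
O(14)−C(2)=12 → M
M(12)−Z(25)=-13≡13 → N
E(4)−M(12)=-8≡18 → S
C(2)−D(3)=-1≡25 → Z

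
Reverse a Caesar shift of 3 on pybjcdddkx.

p(15): 15−3=12 → m
y(24): 24−3=21 → v
b(1): 1−3=-2≡24 → y
j(9): 9−3=6 → g
c(2): 2−3=-1≡25 → z
d(3): 3−3=0 → a
d(3): 3−3=0 → a
d(3): 3−3=0 → a
k(10): 10−3=7 → h
x(23): 23−3=20 → u

mvygzaaahu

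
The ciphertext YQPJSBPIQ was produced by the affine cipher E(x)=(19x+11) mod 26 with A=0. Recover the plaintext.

NDSEZUSTD

The inverse of 19 mod 26 is 11, since 19·11=209≡1. Apply D(y)=11·(y−11) mod 26:
Y(24): 11·(24−11)=143≡13 → N
Q(16): 11·(16−11)=55≡3 → D
P(15): 11·(15−11)=44≡18 → S
J(9): 11·(9−11)=-22≡4 → E
S(18): 11·(18−11)=77≡25 → Z
B(1): 11·(1−11)=-110≡20 → U
P(15): 11·(15−11)=44≡18 → S
I(8): 11·(8−11)=-33≡19 → T
Q(16): 11·(16−11)=55≡3 → D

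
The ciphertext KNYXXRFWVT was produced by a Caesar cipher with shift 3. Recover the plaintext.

HKVUUOCTSQ

K(10): 10−3=7 → H
N(13): 13−3=10 → K
Y(24): 24−3=21 → V
X(23): 23−3=20 → U
X(23): 23−3=20 → U
R(17): 17−3=14 → O
F(5): 5−3=2 → C
W(22): 22−3=19 → T
V(21): 21−3=18 → S
T(19): 19−3=16 → Q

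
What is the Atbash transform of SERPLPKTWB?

S(18) → H(7)
E(4) → V(21)
R(17) → I(8)
P(15) → K(10)
L(11) → O(14)
P(15) → K(10)
K(10) → P(15)
T(19) → G(6)
W(22) → D(3)
B(1) → Y(24)

HVIKOKPGDY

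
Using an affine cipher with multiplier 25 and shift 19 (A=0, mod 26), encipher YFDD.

Y(24): 25·24+19=619≡21 → V
F(5): 25·5+19=144≡14 → O
D(3): 25·3+19=94≡16 → Q
D(3): 25·3+19=94≡16 → Q

VOQQ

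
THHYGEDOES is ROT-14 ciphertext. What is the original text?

T(19): 19−14=5 → F
H(7): 7−14=-7≡19 → T
H(7): 7−14=-7≡19 → T
Y(24): 24−14=10 → K
G(6): 6−14=-8≡18 → S
E(4): 4−14=-10≡16 → Q
D(3): 3−14=-11≡15 → P
O(14): 14−14=0 → A
E(4): 4−14=-10≡16 → Q
S(18): 18−14=4 → E

FTTKSQPAQE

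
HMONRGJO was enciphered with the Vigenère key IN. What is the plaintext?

ZZGAJTBB

Repeat the key across the ciphertext: ININININ
H(7)−I(8): -1≡25 → Z
M(12)−N(13): -1≡25 → Z
O(14)−I(8): 6 → G
N(13)−N(13): 0 → A
R(17)−I(8): 9 → J
G(6)−N(13): -7≡19 → T
J(9)−I(8): 1 → B
O(14)−N(13): 1 → B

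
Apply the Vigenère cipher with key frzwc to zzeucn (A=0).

eqdqes

Repeat the key across the message: frzwcf
z(25)+f(5): 30≡4 → e
z(25)+r(17): 42≡16 → q
e(4)+z(25): 29≡3 → d
u(20)+w(22): 42≡16 → q
c(2)+c(2): 4 → e
n(13)+f(5): 18 → s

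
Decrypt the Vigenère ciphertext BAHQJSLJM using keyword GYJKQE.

VCYGTOFLD

Repeat the key across the ciphertext: GYJKQEGYJ
B(1)−G(6): -5≡21 → V
A(0)−Y(24): -24≡2 → C
H(7)−J(9): -2≡24 → Y
Q(16)−K(10): 6 → G
J(9)−Q(16): -7≡19 → T
S(18)−E(4): 14 → O
L(11)−G(6): 5 → F
J(9)−Y(24): -15≡11 → L
M(12)−J(9): 3 → D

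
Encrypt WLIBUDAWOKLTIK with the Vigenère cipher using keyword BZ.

XKJAVCBVPJMSJJ

Repeat the key across the message: BZBZBZBZBZBZBZ
W(22)+B(1): 23 → X
L(11)+Z(25): 36≡10 → K
I(8)+B(1): 9 → J
B(1)+Z(25): 26≡0 → A
U(20)+B(1): 21 → V
D(3)+Z(25): 28≡2 → C
A(0)+B(1): 1 → B
W(22)+Z(25): 47≡21 → V
O(14)+B(1): 15 → P
K(10)+Z(25): 35≡9 → J
L(11)+B(1): 12 → M
T(19)+Z(25): 44≡18 → S
I(8)+B(1): 9 → J
K(10)+Z(25): 35≡9 → J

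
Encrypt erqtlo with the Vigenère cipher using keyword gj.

kawcrx

Repeat the key across the message: gjgjgj
e(4)+g(6): 10 → k
r(17)+j(9): 26≡0 → a
q(16)+g(6): 22 → w
t(19)+j(9): 28≡2 → c
l(11)+g(6): 17 → r
o(14)+j(9): 23 → x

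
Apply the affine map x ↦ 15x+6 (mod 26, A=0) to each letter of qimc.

mwek

q(16): 15·16+6=246≡12 → m
i(8): 15·8+6=126≡22 → w
m(12): 15·12+6=186≡4 → e
c(2): 15·2+6=36≡10 → k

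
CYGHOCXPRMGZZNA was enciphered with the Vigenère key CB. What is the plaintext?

Repeat the key across the ciphertext: CBCBCBCBCBCBCBC
C(2)−C(2): 0 → A
Y(24)−B(1): 23 → X
G(6)−C(2): 4 → E
H(7)−B(1): 6 → G
O(14)−C(2): 12 → M
C(2)−B(1): 1 → B
X(23)−C(2): 21 → V
P(15)−B(1): 14 → O
R(17)−C(2): 15 → P
M(12)−B(1): 11 → L
G(6)−C(2): 4 → E
Z(25)−B(1): 24 → Y
Z(25)−C(2): 23 → X
N(13)−B(1): 12 → M
A(0)−C(2): -2≡24 → Y

AXEGMBVOPLEYXMY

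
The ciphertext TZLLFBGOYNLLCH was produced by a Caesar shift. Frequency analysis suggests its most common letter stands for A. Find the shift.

11

The most frequent ciphertext letter is L (appears 4 times).
L is position 11; A is position 0.
Shift = 11.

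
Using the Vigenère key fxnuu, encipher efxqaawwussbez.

Repeat the key across the message: fxnuufxnuufxnu
e(4)+f(5): 9 → j
f(5)+x(23): 28≡2 → c
x(23)+n(13): 36≡10 → k
q(16)+u(20): 36≡10 → k
a(0)+u(20): 20 → u
a(0)+f(5): 5 → f
w(22)+x(23): 45≡19 → t
w(22)+n(13): 35≡9 → j
u(20)+u(20): 40≡14 → o
s(18)+u(20): 38≡12 → m
s(18)+f(5): 23 → x
b(1)+x(23): 24 → y
e(4)+n(13): 17 → r
z(25)+u(20): 45≡19 → t

jckkuftjomxyrt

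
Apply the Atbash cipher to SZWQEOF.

S(18) → H(7)
Z(25) → A(0)
W(22) → D(3)
Q(16) → J(9)
E(4) → V(21)
O(14) → L(11)
F(5) → U(20)

HADJVLU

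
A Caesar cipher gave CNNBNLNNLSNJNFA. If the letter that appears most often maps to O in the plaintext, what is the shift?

25

The most frequent ciphertext letter is N (appears 7 times).
N is position 13; O is position 14.
Shift = -1≡25.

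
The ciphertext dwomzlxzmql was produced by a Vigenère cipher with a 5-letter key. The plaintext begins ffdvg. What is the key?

yrlrt

Subtract each crib letter from the matching ciphertext letter (mod 26):
d(3)−f(5)=-2≡24 → y
w(22)−f(5)=17 → r
o(14)−d(3)=11 → l
m(12)−v(21)=-9≡17 → r
z(25)−g(6)=19 → t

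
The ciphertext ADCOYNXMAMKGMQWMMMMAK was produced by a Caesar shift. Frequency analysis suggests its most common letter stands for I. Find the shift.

The most frequent ciphertext letter is M (appears 7 times).
M is position 12; I is position 8.
Shift = 4.

4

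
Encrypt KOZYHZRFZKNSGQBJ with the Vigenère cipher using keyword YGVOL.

IUUMSXXANVLYBEMH

Repeat the key across the message: YGVOLYGVOLYGVOLY
K(10)+Y(24): 34≡8 → I
O(14)+G(6): 20 → U
Z(25)+V(21): 46≡20 → U
Y(24)+O(14): 38≡12 → M
H(7)+L(11): 18 → S
Z(25)+Y(24): 49≡23 → X
R(17)+G(6): 23 → X
F(5)+V(21): 26≡0 → A
Z(25)+O(14): 39≡13 → N
K(10)+L(11): 21 → V
N(13)+Y(24): 37≡11 → L
S(18)+G(6): 24 → Y
G(6)+V(21): 27≡1 → B
Q(16)+O(14): 30≡4 → E
B(1)+L(11): 12 → M
J(9)+Y(24): 33≡7 → H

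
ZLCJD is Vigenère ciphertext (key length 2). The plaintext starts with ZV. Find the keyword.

Subtract each crib letter from the matching ciphertext letter (mod 26):
Z(25)−Z(25)=0 → A
L(11)−V(21)=-10≡16 → Q

AQ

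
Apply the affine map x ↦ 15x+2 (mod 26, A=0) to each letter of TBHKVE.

BRDWFK

T(19): 15·19+2=287≡1 → B
B(1): 15·1+2=17 → R
H(7): 15·7+2=107≡3 → D
K(10): 15·10+2=152≡22 → W
V(21): 15·21+2=317≡5 → F
E(4): 15·4+2=62≡10 → K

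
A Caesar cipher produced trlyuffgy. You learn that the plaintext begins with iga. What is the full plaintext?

iganjuuvn

From the crib: t(19)−i(8)=11, so the shift is 11.
Subtract 11 from each ciphertext letter:
t(19): 19−11=8 → i
r(17): 17−11=6 → g
l(11): 11−11=0 → a
y(24): 24−11=13 → n
u(20): 20−11=9 → j
f(5): 5−11=-6≡20 → u
f(5): 5−11=-6≡20 → u
g(6): 6−11=-5≡21 → v
y(24): 24−11=13 → n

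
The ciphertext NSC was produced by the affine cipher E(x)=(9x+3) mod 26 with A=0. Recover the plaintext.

The inverse of 9 mod 26 is 3, since 9·3=27≡1. Apply D(y)=3·(y−3) mod 26:
N(13): 3·(13−3)=30≡4 → E
S(18): 3·(18−3)=45≡19 → T
C(2): 3·(2−3)=-3≡23 → X

ETX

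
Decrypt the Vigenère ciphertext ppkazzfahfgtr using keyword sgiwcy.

xjcexbnuzjevz

Repeat the key across the ciphertext: sgiwcysgiwcys
p(15)−s(18): -3≡23 → x
p(15)−g(6): 9 → j
k(10)−i(8): 2 → c
a(0)−w(22): -22≡4 → e
z(25)−c(2): 23 → x
z(25)−y(24): 1 → b
f(5)−s(18): -13≡13 → n
a(0)−g(6): -6≡20 → u
h(7)−i(8): -1≡25 → z
f(5)−w(22): -17≡9 → j
g(6)−c(2): 4 → e
t(19)−y(24): -5≡21 → v
r(17)−s(18): -1≡25 → z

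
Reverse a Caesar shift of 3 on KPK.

K(10): 10−3=7 → H
P(15): 15−3=12 → M
K(10): 10−3=7 → H

HMH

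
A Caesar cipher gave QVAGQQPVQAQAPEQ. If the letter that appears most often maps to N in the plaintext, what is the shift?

The most frequent ciphertext letter is Q (appears 6 times).
Q is position 16; N is position 13.
Shift = 3.

3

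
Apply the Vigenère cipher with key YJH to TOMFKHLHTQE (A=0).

Repeat the key across the message: YJHYJHYJHYJ
T(19)+Y(24): 43≡17 → R
O(14)+J(9): 23 → X
M(12)+H(7): 19 → T
F(5)+Y(24): 29≡3 → D
K(10)+J(9): 19 → T
H(7)+H(7): 14 → O
L(11)+Y(24): 35≡9 → J
H(7)+J(9): 16 → Q
T(19)+H(7): 26≡0 → A
Q(16)+Y(24): 40≡14 → O
E(4)+J(9): 13 → N

RXTDTOJQAON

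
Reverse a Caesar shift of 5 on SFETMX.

NAZOHS

S(18): 18−5=13 → N
F(5): 5−5=0 → A
E(4): 4−5=-1≡25 → Z
T(19): 19−5=14 → O
M(12): 12−5=7 → H
X(23): 23−5=18 → S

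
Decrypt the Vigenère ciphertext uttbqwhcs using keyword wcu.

Repeat the key across the ciphertext: wcuwcuwcu
u(20)−w(22): -2≡24 → y
t(19)−c(2): 17 → r
t(19)−u(20): -1≡25 → z
b(1)−w(22): -21≡5 → f
q(16)−c(2): 14 → o
w(22)−u(20): 2 → c
h(7)−w(22): -15≡11 → l
c(2)−c(2): 0 → a
s(18)−u(20): -2≡24 → y

yrzfoclay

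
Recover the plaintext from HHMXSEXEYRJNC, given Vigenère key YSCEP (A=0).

JPKTDGFCUCLVA

Repeat the key across the ciphertext: YSCEPYSCEPYSC
H(7)−Y(24): -17≡9 → J
H(7)−S(18): -11≡15 → P
M(12)−C(2): 10 → K
X(23)−E(4): 19 → T
S(18)−P(15): 3 → D
E(4)−Y(24): -20≡6 → G
X(23)−S(18): 5 → F
E(4)−C(2): 2 → C
Y(24)−E(4): 20 → U
R(17)−P(15): 2 → C
J(9)−Y(24): -15≡11 → L
N(13)−S(18): -5≡21 → V
C(2)−C(2): 0 → A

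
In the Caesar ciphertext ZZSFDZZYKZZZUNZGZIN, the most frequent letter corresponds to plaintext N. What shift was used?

12

The most frequent ciphertext letter is Z (appears 9 times).
Z is position 25; N is position 13.
Shift = 12.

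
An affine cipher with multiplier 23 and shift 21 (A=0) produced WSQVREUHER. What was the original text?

The inverse of 23 mod 26 is 17, since 23·17=391≡1. Apply D(y)=17·(y−21) mod 26:
W(22): 17·(22−21)=17 → R
S(18): 17·(18−21)=-51≡1 → B
Q(16): 17·(16−21)=-85≡19 → T
V(21): 17·(21−21)=0 → A
R(17): 17·(17−21)=-68≡10 → K
E(4): 17·(4−21)=-289≡23 → X
U(20): 17·(20−21)=-17≡9 → J
H(7): 17·(7−21)=-238≡22 → W
E(4): 17·(4−21)=-289≡23 → X
R(17): 17·(17−21)=-68≡10 → K

RBTAKXJWXK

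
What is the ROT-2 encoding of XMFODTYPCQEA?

X(23): 23+2=25 → Z
M(12): 12+2=14 → O
F(5): 5+2=7 → H
O(14): 14+2=16 → Q
D(3): 3+2=5 → F
T(19): 19+2=21 → V
Y(24): 24+2=26≡0 → A
P(15): 15+2=17 → R
C(2): 2+2=4 → E
Q(16): 16+2=18 → S
E(4): 4+2=6 → G
A(0): 0+2=2 → C

ZOHQFVARESGC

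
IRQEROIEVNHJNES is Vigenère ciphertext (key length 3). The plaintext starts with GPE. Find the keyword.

CCM

Subtract each crib letter from the matching ciphertext letter (mod 26):
I(8)−G(6)=2 → C
R(17)−P(15)=2 → C
Q(16)−E(4)=12 → M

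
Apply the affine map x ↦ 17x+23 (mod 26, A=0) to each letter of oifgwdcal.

o(14): 17·14+23=261≡1 → b
i(8): 17·8+23=159≡3 → d
f(5): 17·5+23=108≡4 → e
g(6): 17·6+23=125≡21 → v
w(22): 17·22+23=397≡7 → h
d(3): 17·3+23=74≡22 → w
c(2): 17·2+23=57≡5 → f
a(0): 17·0+23=23 → x
l(11): 17·11+23=210≡2 → c

bdevhwfxc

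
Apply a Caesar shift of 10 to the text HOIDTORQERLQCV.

H(7): 7+10=17 → R
O(14): 14+10=24 → Y
I(8): 8+10=18 → S
D(3): 3+10=13 → N
T(19): 19+10=29≡3 → D
O(14): 14+10=24 → Y
R(17): 17+10=27≡1 → B
Q(16): 16+10=26≡0 → A
E(4): 4+10=14 → O
R(17): 17+10=27≡1 → B
L(11): 11+10=21 → V
Q(16): 16+10=26≡0 → A
C(2): 2+10=12 → M
V(21): 21+10=31≡5 → F

RYSNDYBAOBVAMF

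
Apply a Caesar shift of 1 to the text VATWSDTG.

WBUXTEUH

V(21): 21+1=22 → W
A(0): 0+1=1 → B
T(19): 19+1=20 → U
W(22): 22+1=23 → X
S(18): 18+1=19 → T
D(3): 3+1=4 → E
T(19): 19+1=20 → U
G(6): 6+1=7 → H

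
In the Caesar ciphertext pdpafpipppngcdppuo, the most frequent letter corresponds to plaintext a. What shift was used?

The most frequent ciphertext letter is p (appears 8 times).
p is position 15; a is position 0.
Shift = 15.

15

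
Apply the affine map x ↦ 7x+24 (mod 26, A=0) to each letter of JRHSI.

J(9): 7·9+24=87≡9 → J
R(17): 7·17+24=143≡13 → N
H(7): 7·7+24=73≡21 → V
S(18): 7·18+24=150≡20 → U
I(8): 7·8+24=80≡2 → C

JNVUC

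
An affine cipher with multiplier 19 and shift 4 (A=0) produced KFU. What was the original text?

The inverse of 19 mod 26 is 11, since 19·11=209≡1. Apply D(y)=11·(y−4) mod 26:
K(10): 11·(10−4)=66≡14 → O
F(5): 11·(5−4)=11 → L
U(20): 11·(20−4)=176≡20 → U

OLU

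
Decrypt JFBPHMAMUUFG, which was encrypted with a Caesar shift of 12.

J(9): 9−12=-3≡23 → X
F(5): 5−12=-7≡19 → T
B(1): 1−12=-11≡15 → P
P(15): 15−12=3 → D
H(7): 7−12=-5≡21 → V
M(12): 12−12=0 → A
A(0): 0−12=-12≡14 → O
M(12): 12−12=0 → A
U(20): 20−12=8 → I
U(20): 20−12=8 → I
F(5): 5−12=-7≡19 → T
G(6): 6−12=-6≡20 → U

XTPDVAOAIITU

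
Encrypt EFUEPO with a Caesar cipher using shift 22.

ABQALK

E(4): 4+22=26≡0 → A
F(5): 5+22=27≡1 → B
U(20): 20+22=42≡16 → Q
E(4): 4+22=26≡0 → A
P(15): 15+22=37≡11 → L
O(14): 14+22=36≡10 → K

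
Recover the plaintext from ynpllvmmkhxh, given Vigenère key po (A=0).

jzaxwhxyvtit

Repeat the key across the ciphertext: popopopopopo
y(24)−p(15): 9 → j
n(13)−o(14): -1≡25 → z
p(15)−p(15): 0 → a
l(11)−o(14): -3≡23 → x
l(11)−p(15): -4≡22 → w
v(21)−o(14): 7 → h
m(12)−p(15): -3≡23 → x
m(12)−o(14): -2≡24 → y
k(10)−p(15): -5≡21 → v
h(7)−o(14): -7≡19 → t
x(23)−p(15): 8 → i
h(7)−o(14): -7≡19 → t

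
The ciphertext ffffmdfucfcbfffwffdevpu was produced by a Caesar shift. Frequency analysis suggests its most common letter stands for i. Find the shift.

The most frequent ciphertext letter is f (appears 11 times).
f is position 5; i is position 8.
Shift = -3≡23.

23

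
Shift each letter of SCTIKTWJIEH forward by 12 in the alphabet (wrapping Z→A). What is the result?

S(18): 18+12=30≡4 → E
C(2): 2+12=14 → O
T(19): 19+12=31≡5 → F
I(8): 8+12=20 → U
K(10): 10+12=22 → W
T(19): 19+12=31≡5 → F
W(22): 22+12=34≡8 → I
J(9): 9+12=21 → V
I(8): 8+12=20 → U
E(4): 4+12=16 → Q
H(7): 7+12=19 → T

EOFUWFIVUQT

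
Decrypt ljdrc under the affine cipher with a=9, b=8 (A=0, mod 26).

jdlbi

The inverse of 9 mod 26 is 3, since 9·3=27≡1. Apply D(y)=3·(y−8) mod 26:
l(11): 3·(11−8)=9 → j
j(9): 3·(9−8)=3 → d
d(3): 3·(3−8)=-15≡11 → l
r(17): 3·(17−8)=27≡1 → b
c(2): 3·(2−8)=-18≡8 → i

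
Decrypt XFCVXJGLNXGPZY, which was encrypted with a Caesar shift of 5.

X(23): 23−5=18 → S
F(5): 5−5=0 → A
C(2): 2−5=-3≡23 → X
V(21): 21−5=16 → Q
X(23): 23−5=18 → S
J(9): 9−5=4 → E
G(6): 6−5=1 → B
L(11): 11−5=6 → G
N(13): 13−5=8 → I
X(23): 23−5=18 → S
G(6): 6−5=1 → B
P(15): 15−5=10 → K
Z(25): 25−5=20 → U
Y(24): 24−5=19 → T

SAXQSEBGISBKUT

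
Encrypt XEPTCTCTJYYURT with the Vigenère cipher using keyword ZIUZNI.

WMJSPBBBDXLCQB

Repeat the key across the message: ZIUZNIZIUZNIZI
X(23)+Z(25): 48≡22 → W
E(4)+I(8): 12 → M
P(15)+U(20): 35≡9 → J
T(19)+Z(25): 44≡18 → S
C(2)+N(13): 15 → P
T(19)+I(8): 27≡1 → B
C(2)+Z(25): 27≡1 → B
T(19)+I(8): 27≡1 → B
J(9)+U(20): 29≡3 → D
Y(24)+Z(25): 49≡23 → X
Y(24)+N(13): 37≡11 → L
U(20)+I(8): 28≡2 → C
R(17)+Z(25): 42≡16 → Q
T(19)+I(8): 27≡1 → B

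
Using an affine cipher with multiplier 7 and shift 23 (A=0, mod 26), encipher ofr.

o(14): 7·14+23=121≡17 → r
f(5): 7·5+23=58≡6 → g
r(17): 7·17+23=142≡12 → m

rgm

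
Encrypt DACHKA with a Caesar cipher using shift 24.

D(3): 3+24=27≡1 → B
A(0): 0+24=24 → Y
C(2): 2+24=26≡0 → A
H(7): 7+24=31≡5 → F
K(10): 10+24=34≡8 → I
A(0): 0+24=24 → Y

BYAFIY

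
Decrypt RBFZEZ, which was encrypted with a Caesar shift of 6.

LVZTYT

R(17): 17−6=11 → L
B(1): 1−6=-5≡21 → V
F(5): 5−6=-1≡25 → Z
Z(25): 25−6=19 → T
E(4): 4−6=-2≡24 → Y
Z(25): 25−6=19 → T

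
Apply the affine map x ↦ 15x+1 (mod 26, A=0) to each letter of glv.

g(6): 15·6+1=91≡13 → n
l(11): 15·11+1=166≡10 → k
v(21): 15·21+1=316≡4 → e

nke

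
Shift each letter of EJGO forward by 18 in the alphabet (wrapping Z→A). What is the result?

WBYG

E(4): 4+18=22 → W
J(9): 9+18=27≡1 → B
G(6): 6+18=24 → Y
O(14): 14+18=32≡6 → G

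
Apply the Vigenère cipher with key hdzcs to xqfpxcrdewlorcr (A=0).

eterpjucgosrqej

Repeat the key across the message: hdzcshdzcshdzcs
x(23)+h(7): 30≡4 → e
q(16)+d(3): 19 → t
f(5)+z(25): 30≡4 → e
p(15)+c(2): 17 → r
x(23)+s(18): 41≡15 → p
c(2)+h(7): 9 → j
r(17)+d(3): 20 → u
d(3)+z(25): 28≡2 → c
e(4)+c(2): 6 → g
w(22)+s(18): 40≡14 → o
l(11)+h(7): 18 → s
o(14)+d(3): 17 → r
r(17)+z(25): 42≡16 → q
c(2)+c(2): 4 → e
r(17)+s(18): 35≡9 → j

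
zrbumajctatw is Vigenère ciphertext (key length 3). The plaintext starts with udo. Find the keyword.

Subtract each crib letter from the matching ciphertext letter (mod 26):
z(25)−u(20)=5 → f
r(17)−d(3)=14 → o
b(1)−o(14)=-13≡13 → n

fon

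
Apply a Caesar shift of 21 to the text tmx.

t(19): 19+21=40≡14 → o
m(12): 12+21=33≡7 → h
x(23): 23+21=44≡18 → s

ohs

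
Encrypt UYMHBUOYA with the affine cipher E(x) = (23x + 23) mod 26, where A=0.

PDNCUPHDX

U(20): 23·20+23=483≡15 → P
Y(24): 23·24+23=575≡3 → D
M(12): 23·12+23=299≡13 → N
H(7): 23·7+23=184≡2 → C
B(1): 23·1+23=46≡20 → U
U(20): 23·20+23=483≡15 → P
O(14): 23·14+23=345≡7 → H
Y(24): 23·24+23=575≡3 → D
A(0): 23·0+23=23 → X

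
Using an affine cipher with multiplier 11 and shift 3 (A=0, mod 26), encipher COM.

ZBF

C(2): 11·2+3=25 → Z
O(14): 11·14+3=157≡1 → B
M(12): 11·12+3=135≡5 → F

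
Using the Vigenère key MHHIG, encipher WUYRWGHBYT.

IBFZCSOIGZ

Repeat the key across the message: MHHIGMHHIG
W(22)+M(12): 34≡8 → I
U(20)+H(7): 27≡1 → B
Y(24)+H(7): 31≡5 → F
R(17)+I(8): 25 → Z
W(22)+G(6): 28≡2 → C
G(6)+M(12): 18 → S
H(7)+H(7): 14 → O
B(1)+H(7): 8 → I
Y(24)+I(8): 32≡6 → G
T(19)+G(6): 25 → Z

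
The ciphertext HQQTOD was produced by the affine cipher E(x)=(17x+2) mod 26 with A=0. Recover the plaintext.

The inverse of 17 mod 26 is 23, since 17·23=391≡1. Apply D(y)=23·(y−2) mod 26:
H(7): 23·(7−2)=115≡11 → L
Q(16): 23·(16−2)=322≡10 → K
Q(16): 23·(16−2)=322≡10 → K
T(19): 23·(19−2)=391≡1 → B
O(14): 23·(14−2)=276≡16 → Q
D(3): 23·(3−2)=23 → X

LKKBQX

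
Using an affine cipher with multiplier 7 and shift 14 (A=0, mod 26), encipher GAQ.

EOW

G(6): 7·6+14=56≡4 → E
A(0): 7·0+14=14 → O
Q(16): 7·16+14=126≡22 → W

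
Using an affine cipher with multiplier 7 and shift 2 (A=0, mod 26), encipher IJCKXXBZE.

GNQUHHJVE

I(8): 7·8+2=58≡6 → G
J(9): 7·9+2=65≡13 → N
C(2): 7·2+2=16 → Q
K(10): 7·10+2=72≡20 → U
X(23): 7·23+2=163≡7 → H
X(23): 7·23+2=163≡7 → H
B(1): 7·1+2=9 → J
Z(25): 7·25+2=177≡21 → V
E(4): 7·4+2=30≡4 → E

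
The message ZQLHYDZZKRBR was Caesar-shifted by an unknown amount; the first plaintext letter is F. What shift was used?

From the crib: Z(25)−F(5)=20, so the shift is 20.

20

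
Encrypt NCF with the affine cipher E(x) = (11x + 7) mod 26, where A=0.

N(13): 11·13+7=150≡20 → U
C(2): 11·2+7=29≡3 → D
F(5): 11·5+7=62≡10 → K

UDK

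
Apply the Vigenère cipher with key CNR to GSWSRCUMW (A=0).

IFNUETWZN

Repeat the key across the message: CNRCNRCNR
G(6)+C(2): 8 → I
S(18)+N(13): 31≡5 → F
W(22)+R(17): 39≡13 → N
S(18)+C(2): 20 → U
R(17)+N(13): 30≡4 → E
C(2)+R(17): 19 → T
U(20)+C(2): 22 → W
M(12)+N(13): 25 → Z
W(22)+R(17): 39≡13 → N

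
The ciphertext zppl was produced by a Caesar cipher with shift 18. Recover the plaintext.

hxxt

z(25): 25−18=7 → h
p(15): 15−18=-3≡23 → x
p(15): 15−18=-3≡23 → x
l(11): 11−18=-7≡19 → t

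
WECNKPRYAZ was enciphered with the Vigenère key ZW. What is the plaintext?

Repeat the key across the ciphertext: ZWZWZWZWZW
W(22)−Z(25): -3≡23 → X
E(4)−W(22): -18≡8 → I
C(2)−Z(25): -23≡3 → D
N(13)−W(22): -9≡17 → R
K(10)−Z(25): -15≡11 → L
P(15)−W(22): -7≡19 → T
R(17)−Z(25): -8≡18 → S
Y(24)−W(22): 2 → C
A(0)−Z(25): -25≡1 → B
Z(25)−W(22): 3 → D

XIDRLTSCBD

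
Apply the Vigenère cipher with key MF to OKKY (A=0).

APWD

Repeat the key across the message: MFMF
O(14)+M(12): 26≡0 → A
K(10)+F(5): 15 → P
K(10)+M(12): 22 → W
Y(24)+F(5): 29≡3 → D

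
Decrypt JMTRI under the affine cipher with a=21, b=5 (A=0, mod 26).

The inverse of 21 mod 26 is 5, since 21·5=105≡1. Apply D(y)=5·(y−5) mod 26:
J(9): 5·(9−5)=20 → U
M(12): 5·(12−5)=35≡9 → J
T(19): 5·(19−5)=70≡18 → S
R(17): 5·(17−5)=60≡8 → I
I(8): 5·(8−5)=15 → P

UJSIP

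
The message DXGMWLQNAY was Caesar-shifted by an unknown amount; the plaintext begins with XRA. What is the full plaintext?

XRAGQFKHUS

From the crib: D(3)−X(23)=-20≡6, so the shift is 6.
Subtract 6 from each ciphertext letter:
D(3): 3−6=-3≡23 → X
X(23): 23−6=17 → R
G(6): 6−6=0 → A
M(12): 12−6=6 → G
W(22): 22−6=16 → Q
L(11): 11−6=5 → F
Q(16): 16−6=10 → K
N(13): 13−6=7 → H
A(0): 0−6=-6≡20 → U
Y(24): 24−6=18 → S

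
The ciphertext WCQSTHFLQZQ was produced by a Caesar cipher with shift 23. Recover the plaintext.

W(22): 22−23=-1≡25 → Z
C(2): 2−23=-21≡5 → F
Q(16): 16−23=-7≡19 → T
S(18): 18−23=-5≡21 → V
T(19): 19−23=-4≡22 → W
H(7): 7−23=-16≡10 → K
F(5): 5−23=-18≡8 → I
L(11): 11−23=-12≡14 → O
Q(16): 16−23=-7≡19 → T
Z(25): 25−23=2 → C
Q(16): 16−23=-7≡19 → T

ZFTVWKIOTCT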